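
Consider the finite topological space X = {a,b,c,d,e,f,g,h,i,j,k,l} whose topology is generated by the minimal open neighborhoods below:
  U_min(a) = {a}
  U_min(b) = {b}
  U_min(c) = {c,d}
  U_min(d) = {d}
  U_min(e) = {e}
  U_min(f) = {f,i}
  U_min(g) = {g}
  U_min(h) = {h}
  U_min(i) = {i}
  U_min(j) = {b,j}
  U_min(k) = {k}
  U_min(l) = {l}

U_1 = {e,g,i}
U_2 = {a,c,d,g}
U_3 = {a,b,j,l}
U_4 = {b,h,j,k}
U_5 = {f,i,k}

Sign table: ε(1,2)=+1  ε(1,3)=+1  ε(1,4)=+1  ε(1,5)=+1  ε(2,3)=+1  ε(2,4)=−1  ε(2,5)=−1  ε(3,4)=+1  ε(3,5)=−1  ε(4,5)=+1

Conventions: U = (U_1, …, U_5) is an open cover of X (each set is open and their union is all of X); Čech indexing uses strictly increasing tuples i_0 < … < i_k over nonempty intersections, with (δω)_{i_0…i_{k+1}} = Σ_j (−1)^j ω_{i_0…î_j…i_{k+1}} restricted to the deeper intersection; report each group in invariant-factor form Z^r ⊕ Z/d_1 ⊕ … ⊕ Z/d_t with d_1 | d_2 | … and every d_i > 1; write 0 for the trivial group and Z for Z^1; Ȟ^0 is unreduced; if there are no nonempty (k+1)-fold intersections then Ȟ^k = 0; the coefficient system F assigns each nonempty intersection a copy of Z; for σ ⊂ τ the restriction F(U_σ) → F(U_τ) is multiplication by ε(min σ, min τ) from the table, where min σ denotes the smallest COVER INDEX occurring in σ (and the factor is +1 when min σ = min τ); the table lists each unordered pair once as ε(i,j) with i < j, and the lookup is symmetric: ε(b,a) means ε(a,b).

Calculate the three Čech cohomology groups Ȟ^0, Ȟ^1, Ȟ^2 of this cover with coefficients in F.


Ȟ^0 ≅ Z,  Ȟ^1 ≅ Z,  Ȟ^2 ≅ 0

intersection data:
  U12={g} U15={i} U23={a} U34={b,j} U45={k}
C dims 5,5; δ0: rk 4, SNF 1^4
Ȟ^0 = (5 − 4) − 0 = 1, so Ȟ^0 ≅ Z
Ȟ^1 = (5 − 0) − 4 = 1, so Ȟ^1 ≅ Z
Ȟ^2 = (0 − 0) − 0 = 0, so Ȟ^2 ≅ 0


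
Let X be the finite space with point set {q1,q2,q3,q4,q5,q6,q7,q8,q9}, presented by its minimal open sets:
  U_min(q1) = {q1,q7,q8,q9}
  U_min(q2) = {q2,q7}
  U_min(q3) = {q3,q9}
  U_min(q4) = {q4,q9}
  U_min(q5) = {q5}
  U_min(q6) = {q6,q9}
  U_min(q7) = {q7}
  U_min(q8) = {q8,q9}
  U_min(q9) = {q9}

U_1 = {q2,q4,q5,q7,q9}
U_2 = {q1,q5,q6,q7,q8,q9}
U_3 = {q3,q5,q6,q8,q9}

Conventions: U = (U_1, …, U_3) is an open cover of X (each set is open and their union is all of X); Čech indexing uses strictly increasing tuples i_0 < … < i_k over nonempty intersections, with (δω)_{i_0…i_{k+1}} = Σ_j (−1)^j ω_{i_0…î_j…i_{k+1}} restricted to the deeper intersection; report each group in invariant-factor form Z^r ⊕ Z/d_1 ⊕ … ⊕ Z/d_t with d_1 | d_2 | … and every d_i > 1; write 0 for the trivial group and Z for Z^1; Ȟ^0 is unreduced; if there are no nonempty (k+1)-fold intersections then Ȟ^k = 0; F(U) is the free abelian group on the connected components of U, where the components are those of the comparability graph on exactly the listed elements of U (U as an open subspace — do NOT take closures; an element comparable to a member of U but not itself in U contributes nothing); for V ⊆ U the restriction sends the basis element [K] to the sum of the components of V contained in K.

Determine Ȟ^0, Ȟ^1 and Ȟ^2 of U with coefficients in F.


Ȟ^0 = Z^2, Ȟ^1 = 0, Ȟ^2 = 0

nerve of the cover:
  U12={q5,q7,q9} U13={q5,q9} U23={q5,q6,q8,q9}
  U123={q5,q9}
components per intersection:
  U1: {q2,q7} {q4,q9} {q5}
  U2: {q1,q6,q7,q8,q9} {q5}
  U3: {q3,q6,q8,q9} {q5}
  U12: {q5} {q7} {q9}
  U13: {q5} {q9}
  U23: {q5} {q6,q8,q9}
  U123: {q5} {q9}
C dims 7,7,2; δ0: rk 5, SNF 1^5; δ1: rk 2, SNF 1^2
Ȟ^0 = (7 − 5) − 0 = 2, so Ȟ^0 ≅ Z^2
Ȟ^1 = (7 − 2) − 5 = 0, so Ȟ^1 ≅ 0
Ȟ^2 = (2 − 0) − 2 = 0, so Ȟ^2 ≅ 0


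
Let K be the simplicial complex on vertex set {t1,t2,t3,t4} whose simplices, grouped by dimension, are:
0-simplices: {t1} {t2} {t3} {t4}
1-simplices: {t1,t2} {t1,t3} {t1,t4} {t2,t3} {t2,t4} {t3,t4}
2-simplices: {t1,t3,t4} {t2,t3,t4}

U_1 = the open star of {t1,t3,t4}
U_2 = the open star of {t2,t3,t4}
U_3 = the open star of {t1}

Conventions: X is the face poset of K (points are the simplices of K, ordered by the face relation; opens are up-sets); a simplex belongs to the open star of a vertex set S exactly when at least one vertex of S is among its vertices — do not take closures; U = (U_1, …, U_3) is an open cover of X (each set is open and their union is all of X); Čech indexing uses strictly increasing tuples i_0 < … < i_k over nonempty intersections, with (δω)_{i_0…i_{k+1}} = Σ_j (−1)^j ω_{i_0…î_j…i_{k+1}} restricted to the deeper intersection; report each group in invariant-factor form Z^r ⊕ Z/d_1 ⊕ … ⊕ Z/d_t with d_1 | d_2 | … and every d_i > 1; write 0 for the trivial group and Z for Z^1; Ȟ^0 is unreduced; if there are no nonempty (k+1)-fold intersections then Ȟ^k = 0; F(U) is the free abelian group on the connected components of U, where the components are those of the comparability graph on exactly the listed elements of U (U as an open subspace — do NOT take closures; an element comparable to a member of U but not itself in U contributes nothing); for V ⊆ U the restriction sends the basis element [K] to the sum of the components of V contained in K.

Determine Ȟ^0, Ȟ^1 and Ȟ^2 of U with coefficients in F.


nerve simplices:
  U1={{t1},{t3},{t4},{t1,t2},{t1,t3},{t1,t4},{t2,t3},{t2,t4},{t3,t4},{t1,t3,t4},{t2,t3,t4}} U2={{t2},{t3},{t4},{t1,t2},{t1,t3},{t1,t4},{t2,t3},{t2,t4},{t3,t4},{t1,t3,t4},{t2,t3,t4}} U3={{t1},{t1,t2},{t1,t3},{t1,t4},{t1,t3,t4}}
  U12={{t3},{t4},{t1,t2},{t1,t3},{t1,t4},{t2,t3},{t2,t4},{t3,t4},{t1,t3,t4},{t2,t3,t4}} U13={{t1},{t1,t2},{t1,t3},{t1,t4},{t1,t3,t4}} U23={{t1,t2},{t1,t3},{t1,t4},{t1,t3,t4}}
  U123={{t1,t2},{t1,t3},{t1,t4},{t1,t3,t4}}
components per intersection:
  U1: {{t1},{t3},{t4},{t1,t2},{t1,t3},{t1,t4},{t2,t3},{t2,t4},{t3,t4},{t1,t3,t4},{t2,t3,t4}}
  U2: {{t2},{t3},{t4},{t1,t2},{t1,t3},{t1,t4},{t2,t3},{t2,t4},{t3,t4},{t1,t3,t4},{t2,t3,t4}}
  U3: {{t1},{t1,t2},{t1,t3},{t1,t4},{t1,t3,t4}}
  U12: {{t3},{t4},{t1,t3},{t1,t4},{t2,t3},{t2,t4},{t3,t4},{t1,t3,t4},{t2,t3,t4}} {{t1,t2}}
  U13: {{t1},{t1,t2},{t1,t3},{t1,t4},{t1,t3,t4}}
  U23: {{t1,t2}} {{t1,t3},{t1,t4},{t1,t3,t4}}
  U123: {{t1,t2}} {{t1,t3},{t1,t4},{t1,t3,t4}}
C dims 3,5,2; δ0: rk 2, SNF 1^2; δ1: rk 2, SNF 1^2
degree 0: 3−2−0 = 1 → Ȟ^0 ≅ Z
degree 1: 5−2−2 = 1 → Ȟ^1 ≅ Z
degree 2: 2−0−2 = 0 → Ȟ^2 ≅ 0

Ȟ^0(U;F) ≅ Z, Ȟ^1(U;F) ≅ Z and Ȟ^2(U;F) ≅ 0


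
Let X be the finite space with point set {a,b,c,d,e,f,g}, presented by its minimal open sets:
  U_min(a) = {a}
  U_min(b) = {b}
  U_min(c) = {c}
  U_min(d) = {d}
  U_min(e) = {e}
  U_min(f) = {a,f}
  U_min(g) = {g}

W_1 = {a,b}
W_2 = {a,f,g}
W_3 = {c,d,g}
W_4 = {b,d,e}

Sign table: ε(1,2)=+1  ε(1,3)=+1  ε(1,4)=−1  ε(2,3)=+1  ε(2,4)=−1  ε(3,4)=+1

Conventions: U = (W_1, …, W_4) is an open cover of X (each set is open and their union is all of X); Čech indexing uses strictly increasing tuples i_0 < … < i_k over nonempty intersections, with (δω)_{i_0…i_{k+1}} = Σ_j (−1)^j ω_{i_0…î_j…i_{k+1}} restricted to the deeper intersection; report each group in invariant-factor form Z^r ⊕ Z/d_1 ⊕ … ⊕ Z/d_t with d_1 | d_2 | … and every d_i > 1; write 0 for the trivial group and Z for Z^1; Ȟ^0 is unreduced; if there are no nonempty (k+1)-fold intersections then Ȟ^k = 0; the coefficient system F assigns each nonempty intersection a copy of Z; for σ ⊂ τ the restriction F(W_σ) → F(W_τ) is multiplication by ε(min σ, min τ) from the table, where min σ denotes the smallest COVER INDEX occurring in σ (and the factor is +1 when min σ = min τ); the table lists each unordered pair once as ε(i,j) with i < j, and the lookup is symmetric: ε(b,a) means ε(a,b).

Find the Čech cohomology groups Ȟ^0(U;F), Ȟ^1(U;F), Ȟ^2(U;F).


nerve simplices:
  W12={a} W14={b} W23={g} W34={d}
C dims 4,4; δ0: rk 4, SNF 1^3·2
degree 0: 4−4−0 = 0 → Ȟ^0 ≅ 0
degree 1: 4−0−4 = 0 plus torsion [2] → Ȟ^1 ≅ Z/2
degree 2: 0−0−0 = 0 → Ȟ^2 ≅ 0

Ȟ^0 = 0; Ȟ^1 = Z/2; Ȟ^2 = 0


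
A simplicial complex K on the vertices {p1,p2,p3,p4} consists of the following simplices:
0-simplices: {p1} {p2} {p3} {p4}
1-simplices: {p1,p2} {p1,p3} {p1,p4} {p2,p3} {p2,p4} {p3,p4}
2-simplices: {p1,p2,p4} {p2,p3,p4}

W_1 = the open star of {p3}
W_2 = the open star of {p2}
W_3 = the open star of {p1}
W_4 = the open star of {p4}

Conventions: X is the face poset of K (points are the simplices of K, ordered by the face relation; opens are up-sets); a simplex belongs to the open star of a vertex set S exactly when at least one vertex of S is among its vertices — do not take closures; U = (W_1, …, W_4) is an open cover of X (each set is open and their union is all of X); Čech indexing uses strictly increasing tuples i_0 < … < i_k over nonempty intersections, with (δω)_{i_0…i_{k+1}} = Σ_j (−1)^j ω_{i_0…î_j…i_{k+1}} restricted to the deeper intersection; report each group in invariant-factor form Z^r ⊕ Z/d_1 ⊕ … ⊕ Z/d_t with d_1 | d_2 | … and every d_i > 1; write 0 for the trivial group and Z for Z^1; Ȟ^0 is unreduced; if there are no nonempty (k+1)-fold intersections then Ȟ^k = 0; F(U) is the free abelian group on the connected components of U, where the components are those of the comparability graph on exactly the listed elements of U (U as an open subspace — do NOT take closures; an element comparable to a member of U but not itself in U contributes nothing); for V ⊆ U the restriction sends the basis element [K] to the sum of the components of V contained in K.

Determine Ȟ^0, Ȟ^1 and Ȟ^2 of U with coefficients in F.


Ȟ^0 = Z,  Ȟ^1 = Z,  Ȟ^2 = 0

nonempty intersections:
  W1={{p3},{p1,p3},{p2,p3},{p3,p4},{p2,p3,p4}} W2={{p2},{p1,p2},{p2,p3},{p2,p4},{p1,p2,p4},{p2,p3,p4}} W3={{p1},{p1,p2},{p1,p3},{p1,p4},{p1,p2,p4}} W4={{p4},{p1,p4},{p2,p4},{p3,p4},{p1,p2,p4},{p2,p3,p4}}
  W12={{p2,p3},{p2,p3,p4}} W13={{p1,p3}} W14={{p3,p4},{p2,p3,p4}} W23={{p1,p2},{p1,p2,p4}} W24={{p2,p4},{p1,p2,p4},{p2,p3,p4}} W34={{p1,p4},{p1,p2,p4}}
  W124={{p2,p3,p4}} W234={{p1,p2,p4}}
components per intersection:
  W1: {{p3},{p1,p3},{p2,p3},{p3,p4},{p2,p3,p4}}
  W2: {{p2},{p1,p2},{p2,p3},{p2,p4},{p1,p2,p4},{p2,p3,p4}}
  W3: {{p1},{p1,p2},{p1,p3},{p1,p4},{p1,p2,p4}}
  W4: {{p4},{p1,p4},{p2,p4},{p3,p4},{p1,p2,p4},{p2,p3,p4}}
  W12: {{p2,p3},{p2,p3,p4}}
  W13: {{p1,p3}}
  W14: {{p3,p4},{p2,p3,p4}}
  W23: {{p1,p2},{p1,p2,p4}}
  W24: {{p2,p4},{p1,p2,p4},{p2,p3,p4}}
  W34: {{p1,p4},{p1,p2,p4}}
  W124: {{p2,p3,p4}}
  W234: {{p1,p2,p4}}
C dims 4,6,2; δ0: rk 3, SNF 1^3; δ1: rk 2, SNF 1^2
Ȟ^0: (4−3)−0=1 ⇒ Z
Ȟ^1: (6−2)−3=1 ⇒ Z
Ȟ^2: (2−0)−2=0 ⇒ 0


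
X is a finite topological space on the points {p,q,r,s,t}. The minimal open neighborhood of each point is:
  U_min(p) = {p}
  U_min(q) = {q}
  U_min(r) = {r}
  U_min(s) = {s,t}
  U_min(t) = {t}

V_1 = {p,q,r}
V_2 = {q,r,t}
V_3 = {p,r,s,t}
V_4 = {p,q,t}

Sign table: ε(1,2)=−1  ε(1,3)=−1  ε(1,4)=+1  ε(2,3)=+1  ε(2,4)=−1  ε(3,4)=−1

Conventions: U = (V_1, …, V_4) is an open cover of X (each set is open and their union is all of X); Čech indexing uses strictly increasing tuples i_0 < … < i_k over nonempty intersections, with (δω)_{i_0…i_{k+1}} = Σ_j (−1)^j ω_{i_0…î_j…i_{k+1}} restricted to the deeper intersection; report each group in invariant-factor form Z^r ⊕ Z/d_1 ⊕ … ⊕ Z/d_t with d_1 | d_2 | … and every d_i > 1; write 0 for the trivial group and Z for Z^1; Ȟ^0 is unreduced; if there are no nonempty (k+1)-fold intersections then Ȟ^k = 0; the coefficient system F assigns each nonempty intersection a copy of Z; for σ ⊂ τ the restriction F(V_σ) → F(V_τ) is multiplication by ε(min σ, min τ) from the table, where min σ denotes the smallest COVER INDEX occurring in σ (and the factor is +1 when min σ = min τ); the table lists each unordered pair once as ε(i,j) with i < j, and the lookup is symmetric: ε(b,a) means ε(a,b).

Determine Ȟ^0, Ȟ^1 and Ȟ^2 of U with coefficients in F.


Ȟ^0 ≅ Z,  Ȟ^1 ≅ 0,  Ȟ^2 ≅ Z

nonempty overlaps:
  V12={q,r} V13={p,r} V14={p,q} V23={r,t} V24={q,t} V34={p,t}
  V123={r} V124={q} V134={p} V234={t}
C dims 4,6,4; δ0: rk 3, SNF 1^3; δ1: rk 3, SNF 1^3
degree 0: 4−3−0 = 1 → Ȟ^0 ≅ Z
degree 1: 6−3−3 = 0 → Ȟ^1 ≅ 0
degree 2: 4−0−3 = 1 → Ȟ^2 ≅ Z


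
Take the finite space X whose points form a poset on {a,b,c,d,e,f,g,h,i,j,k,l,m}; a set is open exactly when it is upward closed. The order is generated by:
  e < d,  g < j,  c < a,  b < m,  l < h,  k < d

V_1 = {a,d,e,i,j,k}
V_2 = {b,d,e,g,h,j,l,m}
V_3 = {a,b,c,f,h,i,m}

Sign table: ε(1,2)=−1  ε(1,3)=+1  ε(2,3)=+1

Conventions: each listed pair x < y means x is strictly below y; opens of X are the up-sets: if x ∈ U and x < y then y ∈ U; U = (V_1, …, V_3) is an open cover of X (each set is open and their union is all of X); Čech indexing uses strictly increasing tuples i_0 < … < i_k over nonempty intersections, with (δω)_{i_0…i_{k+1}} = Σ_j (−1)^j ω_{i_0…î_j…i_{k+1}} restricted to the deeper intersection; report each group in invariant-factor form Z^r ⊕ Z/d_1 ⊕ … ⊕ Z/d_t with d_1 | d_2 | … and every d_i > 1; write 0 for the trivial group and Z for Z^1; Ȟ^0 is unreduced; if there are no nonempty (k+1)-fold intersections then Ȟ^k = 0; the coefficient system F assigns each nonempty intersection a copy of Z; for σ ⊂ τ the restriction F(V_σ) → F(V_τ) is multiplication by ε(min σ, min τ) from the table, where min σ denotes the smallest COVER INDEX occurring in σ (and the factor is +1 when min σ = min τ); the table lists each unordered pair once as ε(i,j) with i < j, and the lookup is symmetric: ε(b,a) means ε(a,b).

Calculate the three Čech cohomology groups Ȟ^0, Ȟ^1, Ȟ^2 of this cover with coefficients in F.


Ȟ^0 = 0, Ȟ^1 = Z/2, Ȟ^2 = 0

nerve simplices:
  V12={d,e,j} V13={a,i} V23={b,h,m}
C dims 3,3; δ0: rk 3, SNF 1^2·2
degree 0: 3−3−0 = 0 → Ȟ^0 ≅ 0
degree 1: 3−0−3 = 0 plus torsion [2] → Ȟ^1 ≅ Z/2
degree 2: 0−0−0 = 0 → Ȟ^2 ≅ 0


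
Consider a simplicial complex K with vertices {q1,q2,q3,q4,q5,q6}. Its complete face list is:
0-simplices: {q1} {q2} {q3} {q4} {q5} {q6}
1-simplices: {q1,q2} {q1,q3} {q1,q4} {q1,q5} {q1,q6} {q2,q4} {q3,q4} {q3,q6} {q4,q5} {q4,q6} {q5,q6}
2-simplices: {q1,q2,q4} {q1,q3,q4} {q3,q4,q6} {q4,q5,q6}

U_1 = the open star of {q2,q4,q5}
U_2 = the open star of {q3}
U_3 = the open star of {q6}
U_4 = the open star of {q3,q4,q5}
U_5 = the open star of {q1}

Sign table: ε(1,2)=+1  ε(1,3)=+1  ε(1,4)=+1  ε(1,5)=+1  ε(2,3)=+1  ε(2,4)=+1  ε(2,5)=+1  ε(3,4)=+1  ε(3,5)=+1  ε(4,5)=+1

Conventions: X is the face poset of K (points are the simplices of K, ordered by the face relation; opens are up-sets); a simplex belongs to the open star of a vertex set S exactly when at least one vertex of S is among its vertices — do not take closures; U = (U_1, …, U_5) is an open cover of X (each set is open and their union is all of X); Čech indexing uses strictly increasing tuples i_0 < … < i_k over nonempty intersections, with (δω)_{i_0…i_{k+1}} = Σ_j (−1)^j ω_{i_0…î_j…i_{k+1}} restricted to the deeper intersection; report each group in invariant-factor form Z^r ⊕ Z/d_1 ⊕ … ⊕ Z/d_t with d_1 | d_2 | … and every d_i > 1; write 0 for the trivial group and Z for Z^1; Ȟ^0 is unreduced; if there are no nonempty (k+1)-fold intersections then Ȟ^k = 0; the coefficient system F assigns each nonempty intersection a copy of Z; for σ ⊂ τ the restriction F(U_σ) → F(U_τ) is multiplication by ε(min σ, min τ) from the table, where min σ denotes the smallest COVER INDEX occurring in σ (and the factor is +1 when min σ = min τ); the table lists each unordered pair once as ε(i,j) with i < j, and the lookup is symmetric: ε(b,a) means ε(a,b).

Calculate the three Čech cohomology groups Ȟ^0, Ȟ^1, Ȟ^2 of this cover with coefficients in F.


Ȟ^0 ≅ Z, Ȟ^1 ≅ Z, Ȟ^2 ≅ 0

nerve of the cover:
  U1={{q2},{q4},{q5},{q1,q2},{q1,q4},{q1,q5},{q2,q4},{q3,q4},{q4,q5},{q4,q6},{q5,q6},{q1,q2,q4},{q1,q3,q4},{q3,q4,q6},{q4,q5,q6}} U2={{q3},{q1,q3},{q3,q4},{q3,q6},{q1,q3,q4},{q3,q4,q6}} U3={{q6},{q1,q6},{q3,q6},{q4,q6},{q5,q6},{q3,q4,q6},{q4,q5,q6}} U4={{q3},{q4},{q5},{q1,q3},{q1,q4},{q1,q5},{q2,q4},{q3,q4},{q3,q6},{q4,q5},{q4,q6},{q5,q6},{q1,q2,q4},{q1,q3,q4},{q3,q4,q6},{q4,q5,q6}} U5={{q1},{q1,q2},{q1,q3},{q1,q4},{q1,q5},{q1,q6},{q1,q2,q4},{q1,q3,q4}}
  U12={{q3,q4},{q1,q3,q4},{q3,q4,q6}} U13={{q4,q6},{q5,q6},{q3,q4,q6},{q4,q5,q6}} U14={{q4},{q5},{q1,q4},{q1,q5},{q2,q4},{q3,q4},{q4,q5},{q4,q6},{q5,q6},{q1,q2,q4},{q1,q3,q4},{q3,q4,q6},{q4,q5,q6}} U15={{q1,q2},{q1,q4},{q1,q5},{q1,q2,q4},{q1,q3,q4}} U23={{q3,q6},{q3,q4,q6}} U24={{q3},{q1,q3},{q3,q4},{q3,q6},{q1,q3,q4},{q3,q4,q6}} U25={{q1,q3},{q1,q3,q4}} U34={{q3,q6},{q4,q6},{q5,q6},{q3,q4,q6},{q4,q5,q6}} U35={{q1,q6}} U45={{q1,q3},{q1,q4},{q1,q5},{q1,q2,q4},{q1,q3,q4}}
  U123={{q3,q4,q6}} U124={{q3,q4},{q1,q3,q4},{q3,q4,q6}} U125={{q1,q3,q4}} U134={{q4,q6},{q5,q6},{q3,q4,q6},{q4,q5,q6}} U145={{q1,q4},{q1,q5},{q1,q2,q4},{q1,q3,q4}} U234={{q3,q6},{q3,q4,q6}} U245={{q1,q3},{q1,q3,q4}}
  U1234={{q3,q4,q6}} U1245={{q1,q3,q4}}
C dims 5,10,7,2; δ0: rk 4, SNF 1^4; δ1: rk 5, SNF 1^5; δ2: rk 2, SNF 1^2
Ȟ^0 = (5 − 4) − 0 = 1, so Ȟ^0 ≅ Z
Ȟ^1 = (10 − 5) − 4 = 1, so Ȟ^1 ≅ Z
Ȟ^2 = (7 − 2) − 5 = 0, so Ȟ^2 ≅ 0


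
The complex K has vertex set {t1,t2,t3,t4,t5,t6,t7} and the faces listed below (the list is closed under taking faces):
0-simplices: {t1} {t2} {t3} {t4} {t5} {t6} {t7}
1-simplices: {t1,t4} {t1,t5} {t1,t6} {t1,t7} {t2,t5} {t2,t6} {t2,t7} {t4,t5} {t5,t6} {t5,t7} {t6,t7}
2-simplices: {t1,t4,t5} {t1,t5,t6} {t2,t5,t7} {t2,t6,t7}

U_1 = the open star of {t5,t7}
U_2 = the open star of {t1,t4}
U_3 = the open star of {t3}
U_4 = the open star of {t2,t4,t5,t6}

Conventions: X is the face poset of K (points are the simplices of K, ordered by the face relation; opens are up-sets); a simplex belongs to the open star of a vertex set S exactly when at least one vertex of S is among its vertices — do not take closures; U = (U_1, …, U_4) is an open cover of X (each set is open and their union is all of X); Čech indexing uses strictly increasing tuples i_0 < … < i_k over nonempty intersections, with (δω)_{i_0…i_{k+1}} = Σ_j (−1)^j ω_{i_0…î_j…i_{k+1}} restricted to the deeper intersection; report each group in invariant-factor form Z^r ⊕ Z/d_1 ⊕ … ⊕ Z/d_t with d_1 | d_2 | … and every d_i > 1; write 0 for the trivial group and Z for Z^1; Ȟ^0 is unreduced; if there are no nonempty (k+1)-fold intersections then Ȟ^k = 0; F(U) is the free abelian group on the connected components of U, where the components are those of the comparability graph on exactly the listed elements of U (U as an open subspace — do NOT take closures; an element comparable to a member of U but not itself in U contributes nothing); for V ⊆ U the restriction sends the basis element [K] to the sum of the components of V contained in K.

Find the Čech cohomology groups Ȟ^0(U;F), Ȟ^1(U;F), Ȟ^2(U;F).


intersection data:
  U1={{t5},{t7},{t1,t5},{t1,t7},{t2,t5},{t2,t7},{t4,t5},{t5,t6},{t5,t7},{t6,t7},{t1,t4,t5},{t1,t5,t6},{t2,t5,t7},{t2,t6,t7}} U2={{t1},{t4},{t1,t4},{t1,t5},{t1,t6},{t1,t7},{t4,t5},{t1,t4,t5},{t1,t5,t6}} U3={{t3}} U4={{t2},{t4},{t5},{t6},{t1,t4},{t1,t5},{t1,t6},{t2,t5},{t2,t6},{t2,t7},{t4,t5},{t5,t6},{t5,t7},{t6,t7},{t1,t4,t5},{t1,t5,t6},{t2,t5,t7},{t2,t6,t7}}
  U12={{t1,t5},{t1,t7},{t4,t5},{t1,t4,t5},{t1,t5,t6}} U14={{t5},{t1,t5},{t2,t5},{t2,t7},{t4,t5},{t5,t6},{t5,t7},{t6,t7},{t1,t4,t5},{t1,t5,t6},{t2,t5,t7},{t2,t6,t7}} U24={{t4},{t1,t4},{t1,t5},{t1,t6},{t4,t5},{t1,t4,t5},{t1,t5,t6}}
  U124={{t1,t5},{t4,t5},{t1,t4,t5},{t1,t5,t6}}
components per intersection:
  U1: {{t5},{t7},{t1,t5},{t1,t7},{t2,t5},{t2,t7},{t4,t5},{t5,t6},{t5,t7},{t6,t7},{t1,t4,t5},{t1,t5,t6},{t2,t5,t7},{t2,t6,t7}}
  U2: {{t1},{t4},{t1,t4},{t1,t5},{t1,t6},{t1,t7},{t4,t5},{t1,t4,t5},{t1,t5,t6}}
  U3: {{t3}}
  U4: {{t2},{t4},{t5},{t6},{t1,t4},{t1,t5},{t1,t6},{t2,t5},{t2,t6},{t2,t7},{t4,t5},{t5,t6},{t5,t7},{t6,t7},{t1,t4,t5},{t1,t5,t6},{t2,t5,t7},{t2,t6,t7}}
  U12: {{t1,t5},{t4,t5},{t1,t4,t5},{t1,t5,t6}} {{t1,t7}}
  U14: {{t5},{t1,t5},{t2,t5},{t2,t7},{t4,t5},{t5,t6},{t5,t7},{t6,t7},{t1,t4,t5},{t1,t5,t6},{t2,t5,t7},{t2,t6,t7}}
  U24: {{t4},{t1,t4},{t1,t5},{t1,t6},{t4,t5},{t1,t4,t5},{t1,t5,t6}}
  U124: {{t1,t5},{t4,t5},{t1,t4,t5},{t1,t5,t6}}
C dims 4,4,1; δ0: rk 2, SNF 1^2; δ1: rk 1, SNF 1^1
Ȟ^0 = (4 − 2) − 0 = 2, so Ȟ^0 ≅ Z^2
Ȟ^1 = (4 − 1) − 2 = 1, so Ȟ^1 ≅ Z
Ȟ^2 = (1 − 0) − 1 = 0, so Ȟ^2 ≅ 0

Ȟ^0 = Z^2; Ȟ^1 = Z; Ȟ^2 = 0


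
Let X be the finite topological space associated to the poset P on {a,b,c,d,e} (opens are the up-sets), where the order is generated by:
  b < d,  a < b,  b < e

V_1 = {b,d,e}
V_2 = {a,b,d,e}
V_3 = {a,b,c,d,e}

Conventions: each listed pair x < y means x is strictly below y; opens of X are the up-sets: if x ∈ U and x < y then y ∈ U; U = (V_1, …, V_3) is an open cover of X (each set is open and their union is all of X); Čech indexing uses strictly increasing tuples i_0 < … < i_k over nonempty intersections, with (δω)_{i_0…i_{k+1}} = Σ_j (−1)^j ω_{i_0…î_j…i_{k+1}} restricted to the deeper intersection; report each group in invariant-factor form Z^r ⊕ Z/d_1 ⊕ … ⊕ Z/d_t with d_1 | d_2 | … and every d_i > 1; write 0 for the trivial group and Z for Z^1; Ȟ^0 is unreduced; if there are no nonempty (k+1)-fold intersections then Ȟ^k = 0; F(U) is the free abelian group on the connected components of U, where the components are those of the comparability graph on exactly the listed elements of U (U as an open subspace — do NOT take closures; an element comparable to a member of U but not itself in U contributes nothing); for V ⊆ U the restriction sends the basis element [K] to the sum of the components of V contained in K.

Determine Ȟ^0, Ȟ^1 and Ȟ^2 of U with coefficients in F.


cover nerve:
  V12={b,d,e} V13={b,d,e} V23={a,b,d,e}
  V123={b,d,e}
components per intersection:
  V1: {b,d,e}
  V2: {a,b,d,e}
  V3: {a,b,d,e} {c}
  V12: {b,d,e}
  V13: {b,d,e}
  V23: {a,b,d,e}
  V123: {b,d,e}
C dims 4,3,1; δ0: rk 2, SNF 1^2; δ1: rk 1, SNF 1^1
Ȟ^0: (4−2)−0=2 ⇒ Z^2
Ȟ^1: (3−1)−2=0 ⇒ 0
Ȟ^2: (1−0)−1=0 ⇒ 0

Ȟ^0(U;F) ≅ Z^2,  Ȟ^1(U;F) ≅ 0,  Ȟ^2(U;F) ≅ 0


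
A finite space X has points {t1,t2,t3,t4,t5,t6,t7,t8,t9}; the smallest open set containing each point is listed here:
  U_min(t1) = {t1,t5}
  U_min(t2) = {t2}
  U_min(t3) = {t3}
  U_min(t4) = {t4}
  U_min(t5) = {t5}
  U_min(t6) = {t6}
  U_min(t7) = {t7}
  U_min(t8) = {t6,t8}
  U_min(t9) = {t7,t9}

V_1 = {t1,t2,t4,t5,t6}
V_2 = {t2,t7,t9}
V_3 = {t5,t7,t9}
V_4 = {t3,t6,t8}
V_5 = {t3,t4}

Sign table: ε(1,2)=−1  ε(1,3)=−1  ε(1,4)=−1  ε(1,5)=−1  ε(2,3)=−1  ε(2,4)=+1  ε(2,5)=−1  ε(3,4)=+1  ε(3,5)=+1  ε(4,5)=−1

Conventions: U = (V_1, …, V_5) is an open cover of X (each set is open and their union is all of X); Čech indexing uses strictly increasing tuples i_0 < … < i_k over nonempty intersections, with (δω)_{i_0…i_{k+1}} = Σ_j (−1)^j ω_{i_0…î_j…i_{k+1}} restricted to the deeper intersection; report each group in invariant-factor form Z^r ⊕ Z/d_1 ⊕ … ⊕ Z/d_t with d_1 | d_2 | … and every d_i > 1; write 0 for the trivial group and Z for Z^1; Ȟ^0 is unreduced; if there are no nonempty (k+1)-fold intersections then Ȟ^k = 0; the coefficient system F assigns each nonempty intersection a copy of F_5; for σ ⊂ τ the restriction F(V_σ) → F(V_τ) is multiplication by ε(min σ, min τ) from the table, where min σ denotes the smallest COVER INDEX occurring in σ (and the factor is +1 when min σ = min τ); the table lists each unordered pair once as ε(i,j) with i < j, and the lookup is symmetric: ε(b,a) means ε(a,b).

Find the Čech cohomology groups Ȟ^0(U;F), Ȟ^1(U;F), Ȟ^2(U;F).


Ȟ^0 = 0, Ȟ^1 = Z/5 and Ȟ^2 = 0

nerve simplices:
  V12={t2} V13={t5} V14={t6} V15={t4} V23={t7,t9} V45={t3}
C dims 5,6; δ0: rk_F5 5
degree 0: 5−5−0 = 0 → Ȟ^0 ≅ 0
degree 1: 6−0−5 = 1 → Ȟ^1 ≅ Z/5
degree 2: 0−0−0 = 0 → Ȟ^2 ≅ 0


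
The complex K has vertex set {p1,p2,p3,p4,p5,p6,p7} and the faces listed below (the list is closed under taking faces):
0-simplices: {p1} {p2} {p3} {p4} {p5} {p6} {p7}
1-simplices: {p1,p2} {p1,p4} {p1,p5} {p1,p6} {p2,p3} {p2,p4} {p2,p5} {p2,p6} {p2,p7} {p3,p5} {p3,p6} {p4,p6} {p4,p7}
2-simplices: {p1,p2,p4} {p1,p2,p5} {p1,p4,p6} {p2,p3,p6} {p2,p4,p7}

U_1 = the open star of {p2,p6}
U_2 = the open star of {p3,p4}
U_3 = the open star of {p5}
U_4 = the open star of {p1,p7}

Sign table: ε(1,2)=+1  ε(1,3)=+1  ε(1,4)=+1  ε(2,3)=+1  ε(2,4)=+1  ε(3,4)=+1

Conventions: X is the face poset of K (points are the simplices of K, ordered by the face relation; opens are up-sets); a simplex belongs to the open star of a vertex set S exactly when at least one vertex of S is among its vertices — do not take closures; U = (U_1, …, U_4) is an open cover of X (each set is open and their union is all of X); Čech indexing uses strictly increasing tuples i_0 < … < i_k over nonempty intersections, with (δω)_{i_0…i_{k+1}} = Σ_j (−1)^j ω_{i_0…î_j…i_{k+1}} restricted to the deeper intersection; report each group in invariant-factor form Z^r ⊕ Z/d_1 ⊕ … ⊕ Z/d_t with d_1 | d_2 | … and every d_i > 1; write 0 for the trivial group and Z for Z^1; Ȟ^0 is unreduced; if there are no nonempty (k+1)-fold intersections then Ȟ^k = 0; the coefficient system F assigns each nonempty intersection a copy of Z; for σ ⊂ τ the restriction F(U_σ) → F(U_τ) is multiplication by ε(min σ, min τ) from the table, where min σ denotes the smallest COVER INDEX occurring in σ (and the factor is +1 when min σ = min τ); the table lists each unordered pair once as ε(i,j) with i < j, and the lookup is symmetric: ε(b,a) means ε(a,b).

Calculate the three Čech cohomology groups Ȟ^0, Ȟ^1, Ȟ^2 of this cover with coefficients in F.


nonempty overlaps:
  U1={{p2},{p6},{p1,p2},{p1,p6},{p2,p3},{p2,p4},{p2,p5},{p2,p6},{p2,p7},{p3,p6},{p4,p6},{p1,p2,p4},{p1,p2,p5},{p1,p4,p6},{p2,p3,p6},{p2,p4,p7}} U2={{p3},{p4},{p1,p4},{p2,p3},{p2,p4},{p3,p5},{p3,p6},{p4,p6},{p4,p7},{p1,p2,p4},{p1,p4,p6},{p2,p3,p6},{p2,p4,p7}} U3={{p5},{p1,p5},{p2,p5},{p3,p5},{p1,p2,p5}} U4={{p1},{p7},{p1,p2},{p1,p4},{p1,p5},{p1,p6},{p2,p7},{p4,p7},{p1,p2,p4},{p1,p2,p5},{p1,p4,p6},{p2,p4,p7}}
  U12={{p2,p3},{p2,p4},{p3,p6},{p4,p6},{p1,p2,p4},{p1,p4,p6},{p2,p3,p6},{p2,p4,p7}} U13={{p2,p5},{p1,p2,p5}} U14={{p1,p2},{p1,p6},{p2,p7},{p1,p2,p4},{p1,p2,p5},{p1,p4,p6},{p2,p4,p7}} U23={{p3,p5}} U24={{p1,p4},{p4,p7},{p1,p2,p4},{p1,p4,p6},{p2,p4,p7}} U34={{p1,p5},{p1,p2,p5}}
  U124={{p1,p2,p4},{p1,p4,p6},{p2,p4,p7}} U134={{p1,p2,p5}}
C dims 4,6,2; δ0: rk 3, SNF 1^3; δ1: rk 2, SNF 1^2
degree 0: 4−3−0 = 1 → Ȟ^0 ≅ Z
degree 1: 6−2−3 = 1 → Ȟ^1 ≅ Z
degree 2: 2−0−2 = 0 → Ȟ^2 ≅ 0

Ȟ^0(U;F) ≅ Z, Ȟ^1(U;F) ≅ Z and Ȟ^2(U;F) ≅ 0


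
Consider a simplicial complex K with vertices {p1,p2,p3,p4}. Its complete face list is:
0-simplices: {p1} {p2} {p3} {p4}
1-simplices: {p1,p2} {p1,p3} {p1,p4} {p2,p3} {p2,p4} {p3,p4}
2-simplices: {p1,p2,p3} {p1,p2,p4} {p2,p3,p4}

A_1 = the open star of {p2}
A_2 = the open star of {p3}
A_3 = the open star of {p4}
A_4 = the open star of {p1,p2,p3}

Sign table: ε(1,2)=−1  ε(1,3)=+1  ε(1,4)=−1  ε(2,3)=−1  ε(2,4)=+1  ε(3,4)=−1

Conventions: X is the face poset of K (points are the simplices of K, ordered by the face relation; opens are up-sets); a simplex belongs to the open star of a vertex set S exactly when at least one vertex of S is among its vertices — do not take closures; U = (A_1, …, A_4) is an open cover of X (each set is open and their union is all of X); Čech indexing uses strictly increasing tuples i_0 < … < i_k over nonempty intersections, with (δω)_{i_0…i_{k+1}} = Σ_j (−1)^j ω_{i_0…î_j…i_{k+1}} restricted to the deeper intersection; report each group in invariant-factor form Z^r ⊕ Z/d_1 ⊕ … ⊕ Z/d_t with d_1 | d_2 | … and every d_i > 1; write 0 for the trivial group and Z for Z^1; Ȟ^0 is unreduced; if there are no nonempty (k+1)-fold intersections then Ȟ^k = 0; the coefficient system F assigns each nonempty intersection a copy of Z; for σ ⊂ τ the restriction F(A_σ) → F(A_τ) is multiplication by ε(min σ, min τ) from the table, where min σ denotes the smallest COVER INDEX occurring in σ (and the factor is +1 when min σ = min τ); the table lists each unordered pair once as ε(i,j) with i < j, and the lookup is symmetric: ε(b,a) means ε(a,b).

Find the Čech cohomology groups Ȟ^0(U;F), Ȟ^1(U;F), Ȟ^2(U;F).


nerve simplices:
  A1={{p2},{p1,p2},{p2,p3},{p2,p4},{p1,p2,p3},{p1,p2,p4},{p2,p3,p4}} A2={{p3},{p1,p3},{p2,p3},{p3,p4},{p1,p2,p3},{p2,p3,p4}} A3={{p4},{p1,p4},{p2,p4},{p3,p4},{p1,p2,p4},{p2,p3,p4}} A4={{p1},{p2},{p3},{p1,p2},{p1,p3},{p1,p4},{p2,p3},{p2,p4},{p3,p4},{p1,p2,p3},{p1,p2,p4},{p2,p3,p4}}
  A12={{p2,p3},{p1,p2,p3},{p2,p3,p4}} A13={{p2,p4},{p1,p2,p4},{p2,p3,p4}} A14={{p2},{p1,p2},{p2,p3},{p2,p4},{p1,p2,p3},{p1,p2,p4},{p2,p3,p4}} A23={{p3,p4},{p2,p3,p4}} A24={{p3},{p1,p3},{p2,p3},{p3,p4},{p1,p2,p3},{p2,p3,p4}} A34={{p1,p4},{p2,p4},{p3,p4},{p1,p2,p4},{p2,p3,p4}}
  A123={{p2,p3,p4}} A124={{p2,p3},{p1,p2,p3},{p2,p3,p4}} A134={{p2,p4},{p1,p2,p4},{p2,p3,p4}} A234={{p3,p4},{p2,p3,p4}}
  A1234={{p2,p3,p4}}
C dims 4,6,4,1; δ0: rk 3, SNF 1^3; δ1: rk 3, SNF 1^3; δ2: rk 1, SNF 1^1
degree 0: 4−3−0 = 1 → Ȟ^0 ≅ Z
degree 1: 6−3−3 = 0 → Ȟ^1 ≅ 0
degree 2: 4−1−3 = 0 → Ȟ^2 ≅ 0

Ȟ^0 ≅ Z,  Ȟ^1 ≅ 0,  Ȟ^2 ≅ 0


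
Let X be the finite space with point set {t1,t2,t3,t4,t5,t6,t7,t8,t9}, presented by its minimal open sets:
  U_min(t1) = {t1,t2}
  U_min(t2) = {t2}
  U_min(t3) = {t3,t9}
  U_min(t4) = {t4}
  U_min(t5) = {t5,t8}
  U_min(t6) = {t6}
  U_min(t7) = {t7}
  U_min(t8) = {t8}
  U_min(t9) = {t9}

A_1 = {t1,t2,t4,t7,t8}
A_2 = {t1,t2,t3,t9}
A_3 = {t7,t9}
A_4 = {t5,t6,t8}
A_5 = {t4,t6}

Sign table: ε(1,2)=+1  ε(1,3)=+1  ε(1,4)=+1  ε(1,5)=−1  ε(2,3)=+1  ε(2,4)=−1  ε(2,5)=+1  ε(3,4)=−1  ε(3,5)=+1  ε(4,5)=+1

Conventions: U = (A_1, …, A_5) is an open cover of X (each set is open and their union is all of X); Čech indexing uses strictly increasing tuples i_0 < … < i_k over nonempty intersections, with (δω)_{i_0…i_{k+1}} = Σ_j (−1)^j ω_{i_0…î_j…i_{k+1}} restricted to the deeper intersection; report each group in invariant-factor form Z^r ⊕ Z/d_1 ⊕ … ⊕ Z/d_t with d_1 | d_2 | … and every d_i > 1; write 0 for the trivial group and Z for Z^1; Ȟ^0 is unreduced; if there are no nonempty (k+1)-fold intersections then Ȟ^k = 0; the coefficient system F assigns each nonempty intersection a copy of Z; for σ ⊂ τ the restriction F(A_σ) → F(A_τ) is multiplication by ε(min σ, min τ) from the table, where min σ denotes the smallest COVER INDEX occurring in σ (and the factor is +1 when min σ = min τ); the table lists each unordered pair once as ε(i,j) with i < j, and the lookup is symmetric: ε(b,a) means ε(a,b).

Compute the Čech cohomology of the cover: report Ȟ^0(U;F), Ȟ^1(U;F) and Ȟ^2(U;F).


Ȟ^0 = 0,  Ȟ^1 = Z ⊕ Z/2,  Ȟ^2 = 0

nerve of the cover:
  A12={t1,t2} A13={t7} A14={t8} A15={t4} A23={t9} A45={t6}
C dims 5,6; δ0: rk 5, SNF 1^4·2
Ȟ^0 = (5 − 5) − 0 = 0, so Ȟ^0 ≅ 0
Ȟ^1 = (6 − 0) − 5 = 1 plus torsion [2], so Ȟ^1 ≅ Z ⊕ Z/2
Ȟ^2 = (0 − 0) − 0 = 0, so Ȟ^2 ≅ 0


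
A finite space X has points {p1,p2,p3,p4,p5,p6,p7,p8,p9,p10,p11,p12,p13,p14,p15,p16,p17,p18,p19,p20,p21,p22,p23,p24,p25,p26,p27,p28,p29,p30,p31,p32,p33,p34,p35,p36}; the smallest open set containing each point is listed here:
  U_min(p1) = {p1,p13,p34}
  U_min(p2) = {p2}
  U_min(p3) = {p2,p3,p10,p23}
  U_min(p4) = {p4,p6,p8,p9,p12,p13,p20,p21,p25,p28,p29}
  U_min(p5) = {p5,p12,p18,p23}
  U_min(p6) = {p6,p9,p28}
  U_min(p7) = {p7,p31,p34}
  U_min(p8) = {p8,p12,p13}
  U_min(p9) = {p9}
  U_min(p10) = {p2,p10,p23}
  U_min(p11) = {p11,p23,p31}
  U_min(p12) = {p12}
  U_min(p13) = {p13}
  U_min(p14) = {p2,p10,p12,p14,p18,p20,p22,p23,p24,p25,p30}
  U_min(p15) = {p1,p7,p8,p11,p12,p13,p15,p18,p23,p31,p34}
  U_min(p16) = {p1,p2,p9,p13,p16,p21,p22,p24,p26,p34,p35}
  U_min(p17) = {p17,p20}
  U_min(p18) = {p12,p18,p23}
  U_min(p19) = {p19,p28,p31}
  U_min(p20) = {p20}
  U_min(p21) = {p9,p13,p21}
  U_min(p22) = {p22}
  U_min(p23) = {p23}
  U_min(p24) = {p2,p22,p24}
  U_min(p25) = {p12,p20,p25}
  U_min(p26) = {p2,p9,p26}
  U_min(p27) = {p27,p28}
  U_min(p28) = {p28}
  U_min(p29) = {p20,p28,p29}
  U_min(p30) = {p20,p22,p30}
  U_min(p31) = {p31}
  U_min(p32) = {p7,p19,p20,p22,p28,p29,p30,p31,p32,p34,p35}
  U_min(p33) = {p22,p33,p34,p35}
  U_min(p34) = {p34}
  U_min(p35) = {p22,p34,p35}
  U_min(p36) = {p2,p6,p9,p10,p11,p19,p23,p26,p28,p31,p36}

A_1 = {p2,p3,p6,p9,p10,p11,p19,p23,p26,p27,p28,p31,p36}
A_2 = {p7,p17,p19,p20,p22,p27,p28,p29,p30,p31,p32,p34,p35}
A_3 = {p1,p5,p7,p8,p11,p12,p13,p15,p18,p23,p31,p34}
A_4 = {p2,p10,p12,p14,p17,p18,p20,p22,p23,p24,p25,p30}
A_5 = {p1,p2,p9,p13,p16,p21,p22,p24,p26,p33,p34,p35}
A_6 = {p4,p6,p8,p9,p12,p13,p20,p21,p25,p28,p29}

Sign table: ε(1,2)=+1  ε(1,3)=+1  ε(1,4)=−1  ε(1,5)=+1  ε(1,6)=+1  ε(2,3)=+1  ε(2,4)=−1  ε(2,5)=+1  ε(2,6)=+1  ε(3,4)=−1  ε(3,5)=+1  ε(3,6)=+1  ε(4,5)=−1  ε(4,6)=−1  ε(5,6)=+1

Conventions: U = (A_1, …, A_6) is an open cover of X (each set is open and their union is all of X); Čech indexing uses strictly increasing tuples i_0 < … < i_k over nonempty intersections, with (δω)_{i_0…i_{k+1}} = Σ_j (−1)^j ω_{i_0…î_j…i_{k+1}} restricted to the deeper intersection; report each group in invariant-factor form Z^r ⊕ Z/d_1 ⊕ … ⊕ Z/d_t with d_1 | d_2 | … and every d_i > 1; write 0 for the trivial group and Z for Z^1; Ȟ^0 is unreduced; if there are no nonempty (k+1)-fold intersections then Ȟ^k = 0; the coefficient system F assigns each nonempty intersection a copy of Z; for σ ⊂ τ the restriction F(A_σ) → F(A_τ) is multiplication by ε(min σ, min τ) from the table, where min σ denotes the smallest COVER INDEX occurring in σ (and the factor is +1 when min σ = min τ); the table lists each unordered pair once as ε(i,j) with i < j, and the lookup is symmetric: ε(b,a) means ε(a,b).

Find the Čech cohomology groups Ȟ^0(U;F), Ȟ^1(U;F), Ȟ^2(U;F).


Ȟ^0 ≅ Z; Ȟ^1 ≅ 0; Ȟ^2 ≅ Z/2

intersection data:
  A12={p19,p27,p28,p31} A13={p11,p23,p31} A14={p2,p10,p23} A15={p2,p9,p26} A16={p6,p9,p28} A23={p7,p31,p34} A24={p17,p20,p22,p30} A25={p22,p34,p35} A26={p20,p28,p29} A34={p12,p18,p23} A35={p1,p13,p34} A36={p8,p12,p13} A45={p2,p22,p24} A46={p12,p20,p25} A56={p9,p13,p21}
  A123={p31} A126={p28} A134={p23} A145={p2} A156={p9} A235={p34} A245={p22} A246={p20} A346={p12} A356={p13}
C dims 6,15,10; δ0: rk 5, SNF 1^5; δ1: rk 10, SNF 1^9·2
Ȟ^0 = (6 − 5) − 0 = 1, so Ȟ^0 ≅ Z
Ȟ^1 = (15 − 10) − 5 = 0, so Ȟ^1 ≅ 0
Ȟ^2 = (10 − 0) − 10 = 0 plus torsion [2], so Ȟ^2 ≅ Z/2


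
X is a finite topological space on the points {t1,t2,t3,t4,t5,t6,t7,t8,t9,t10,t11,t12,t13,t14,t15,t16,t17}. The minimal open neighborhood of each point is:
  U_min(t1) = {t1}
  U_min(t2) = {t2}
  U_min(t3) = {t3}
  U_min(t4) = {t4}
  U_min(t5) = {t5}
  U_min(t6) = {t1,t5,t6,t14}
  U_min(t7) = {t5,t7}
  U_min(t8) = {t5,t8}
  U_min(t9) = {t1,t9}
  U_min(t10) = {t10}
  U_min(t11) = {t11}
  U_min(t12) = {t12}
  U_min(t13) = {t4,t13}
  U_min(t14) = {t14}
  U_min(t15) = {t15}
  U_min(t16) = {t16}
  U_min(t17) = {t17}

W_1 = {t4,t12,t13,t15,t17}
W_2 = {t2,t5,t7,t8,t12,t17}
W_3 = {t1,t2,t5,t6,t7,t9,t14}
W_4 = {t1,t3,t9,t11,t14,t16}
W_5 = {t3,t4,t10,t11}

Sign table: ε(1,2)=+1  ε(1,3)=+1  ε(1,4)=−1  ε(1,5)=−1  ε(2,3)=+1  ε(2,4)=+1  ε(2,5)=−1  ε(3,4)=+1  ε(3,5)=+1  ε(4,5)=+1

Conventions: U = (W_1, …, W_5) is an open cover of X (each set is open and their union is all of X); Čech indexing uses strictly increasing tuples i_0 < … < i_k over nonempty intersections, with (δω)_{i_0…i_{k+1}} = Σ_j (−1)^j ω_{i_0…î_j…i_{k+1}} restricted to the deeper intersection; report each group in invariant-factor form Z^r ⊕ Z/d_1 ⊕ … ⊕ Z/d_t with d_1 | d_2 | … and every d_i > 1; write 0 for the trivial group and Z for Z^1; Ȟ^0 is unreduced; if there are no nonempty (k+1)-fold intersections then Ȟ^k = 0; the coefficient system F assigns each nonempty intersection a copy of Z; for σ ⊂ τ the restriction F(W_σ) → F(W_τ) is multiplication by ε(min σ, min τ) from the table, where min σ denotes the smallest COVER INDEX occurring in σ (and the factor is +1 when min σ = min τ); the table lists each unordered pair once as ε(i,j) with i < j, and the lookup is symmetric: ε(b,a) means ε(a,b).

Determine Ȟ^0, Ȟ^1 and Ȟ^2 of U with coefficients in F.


nerve of the cover:
  W12={t12,t17} W15={t4} W23={t2,t5,t7} W34={t1,t9,t14} W45={t3,t11}
C dims 5,5; δ0: rk 5, SNF 1^4·2
Ȟ^0 = (5 − 5) − 0 = 0, so Ȟ^0 ≅ 0
Ȟ^1 = (5 − 0) − 5 = 0 plus torsion [2], so Ȟ^1 ≅ Z/2
Ȟ^2 = (0 − 0) − 0 = 0, so Ȟ^2 ≅ 0

Ȟ^0 ≅ 0; Ȟ^1 ≅ Z/2; Ȟ^2 ≅ 0


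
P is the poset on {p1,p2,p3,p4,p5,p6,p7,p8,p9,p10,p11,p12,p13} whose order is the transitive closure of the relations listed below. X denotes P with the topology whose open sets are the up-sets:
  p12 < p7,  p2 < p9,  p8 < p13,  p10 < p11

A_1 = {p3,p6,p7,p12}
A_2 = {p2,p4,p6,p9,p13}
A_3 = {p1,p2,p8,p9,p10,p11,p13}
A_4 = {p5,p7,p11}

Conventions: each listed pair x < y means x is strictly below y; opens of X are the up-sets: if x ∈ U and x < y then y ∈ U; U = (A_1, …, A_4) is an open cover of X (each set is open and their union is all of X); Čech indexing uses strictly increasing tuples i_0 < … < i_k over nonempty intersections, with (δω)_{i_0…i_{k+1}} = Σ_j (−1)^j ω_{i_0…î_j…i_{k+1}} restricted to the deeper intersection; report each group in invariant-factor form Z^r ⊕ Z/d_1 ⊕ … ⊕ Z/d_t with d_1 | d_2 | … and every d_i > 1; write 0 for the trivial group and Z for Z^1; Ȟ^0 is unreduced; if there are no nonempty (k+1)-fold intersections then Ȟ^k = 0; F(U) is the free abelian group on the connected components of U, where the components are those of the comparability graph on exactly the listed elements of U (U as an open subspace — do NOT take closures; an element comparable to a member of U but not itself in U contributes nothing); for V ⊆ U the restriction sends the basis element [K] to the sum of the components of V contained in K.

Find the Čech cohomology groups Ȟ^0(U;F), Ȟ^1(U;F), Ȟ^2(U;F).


Ȟ^0 ≅ Z^9; Ȟ^1 ≅ 0; Ȟ^2 ≅ 0

nerve of the cover:
  A12={p6} A14={p7} A23={p2,p9,p13} A34={p11}
components per intersection:
  A1: {p3} {p6} {p7,p12}
  A2: {p2,p9} {p4} {p6} {p13}
  A3: {p1} {p2,p9} {p8,p13} {p10,p11}
  A4: {p5} {p7} {p11}
  A12: {p6}
  A14: {p7}
  A23: {p2,p9} {p13}
  A34: {p11}
C dims 14,5; δ0: rk 5, SNF 1^5
Ȟ^0 = (14 − 5) − 0 = 9, so Ȟ^0 ≅ Z^9
Ȟ^1 = (5 − 0) − 5 = 0, so Ȟ^1 ≅ 0
Ȟ^2 = (0 − 0) − 0 = 0, so Ȟ^2 ≅ 0


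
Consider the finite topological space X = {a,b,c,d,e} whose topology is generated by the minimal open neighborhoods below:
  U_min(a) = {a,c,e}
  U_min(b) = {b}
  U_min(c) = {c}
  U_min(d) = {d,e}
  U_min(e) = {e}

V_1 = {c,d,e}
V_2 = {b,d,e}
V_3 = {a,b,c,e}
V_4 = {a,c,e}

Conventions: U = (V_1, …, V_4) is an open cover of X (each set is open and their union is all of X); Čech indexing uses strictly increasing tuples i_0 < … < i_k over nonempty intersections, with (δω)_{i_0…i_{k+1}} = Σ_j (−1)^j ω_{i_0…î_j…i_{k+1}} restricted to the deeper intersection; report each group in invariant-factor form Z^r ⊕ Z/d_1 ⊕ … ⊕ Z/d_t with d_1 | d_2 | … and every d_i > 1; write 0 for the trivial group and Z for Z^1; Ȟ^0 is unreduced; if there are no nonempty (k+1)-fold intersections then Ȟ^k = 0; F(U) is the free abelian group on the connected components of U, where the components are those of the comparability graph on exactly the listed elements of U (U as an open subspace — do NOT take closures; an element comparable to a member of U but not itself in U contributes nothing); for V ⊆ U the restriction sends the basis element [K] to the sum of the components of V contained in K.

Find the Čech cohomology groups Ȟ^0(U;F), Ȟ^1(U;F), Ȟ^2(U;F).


intersection data:
  V12={d,e} V13={c,e} V14={c,e} V23={b,e} V24={e} V34={a,c,e}
  V123={e} V124={e} V134={c,e} V234={e}
  V1234={e}
components per intersection:
  V1: {c} {d,e}
  V2: {b} {d,e}
  V3: {a,c,e} {b}
  V4: {a,c,e}
  V12: {d,e}
  V13: {c} {e}
  V14: {c} {e}
  V23: {b} {e}
  V24: {e}
  V34: {a,c,e}
  V123: {e}
  V124: {e}
  V134: {c} {e}
  V234: {e}
  V1234: {e}
C dims 7,9,5,1; δ0: rk 5, SNF 1^5; δ1: rk 4, SNF 1^4; δ2: rk 1, SNF 1^1
Ȟ^0 = (7 − 5) − 0 = 2, so Ȟ^0 ≅ Z^2
Ȟ^1 = (9 − 4) − 5 = 0, so Ȟ^1 ≅ 0
Ȟ^2 = (5 − 1) − 4 = 0, so Ȟ^2 ≅ 0

Ȟ^0 = Z^2, Ȟ^1 = 0 and Ȟ^2 = 0
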